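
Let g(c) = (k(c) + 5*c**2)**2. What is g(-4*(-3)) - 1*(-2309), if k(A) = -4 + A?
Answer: 532293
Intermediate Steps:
g(c) = (-4 + c + 5*c**2)**2 (g(c) = ((-4 + c) + 5*c**2)**2 = (-4 + c + 5*c**2)**2)
g(-4*(-3)) - 1*(-2309) = (-4 - 4*(-3) + 5*(-4*(-3))**2)**2 - 1*(-2309) = (-4 + 12 + 5*12**2)**2 + 2309 = (-4 + 12 + 5*144)**2 + 2309 = (-4 + 12 + 720)**2 + 2309 = 728**2 + 2309 = 529984 + 2309 = 532293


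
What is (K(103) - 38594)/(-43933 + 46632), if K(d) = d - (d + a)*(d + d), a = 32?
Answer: -66301/2699 ≈ -24.565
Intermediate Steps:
K(d) = d - 2*d*(32 + d) (K(d) = d - (d + 32)*(d + d) = d - (32 + d)*2*d = d - 2*d*(32 + d))
(K(103) - 38594)/(-43933 + 46632) = (-1*103*(63 + 2*103) - 38594)/(-43933 + 46632) = (-1*103*(63 + 206) - 38594)/2699 = (-1*103*269 - 38594)*(1/2699) = (-27707 - 38594)*(1/2699) = -66301*1/2699 = -66301/2699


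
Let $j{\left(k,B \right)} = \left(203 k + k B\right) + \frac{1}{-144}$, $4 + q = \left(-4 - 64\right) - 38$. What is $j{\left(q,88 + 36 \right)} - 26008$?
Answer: $- \frac{8924833}{144} \approx -61978.0$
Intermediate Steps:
$q = -110$ ($q = -4 - 106 = -110$)
$j{\left(k,B \right)} = - \frac{1}{144} + 203 k + B k$ ($j{\left(k,B \right)} = \left(203 k + B k\right) - \frac{1}{144} = - \frac{1}{144} + 203 k + B k$)
$j{\left(q,88 + 36 \right)} - 26008 = \left(- \frac{1}{144} + 203 \left(-110\right) + \left(88 + 36\right) \left(-110\right)\right) - 26008 = \left(- \frac{1}{144} - 22330 + 124 \left(-110\right)\right) - 26008 = \left(- \frac{1}{144} - 22330 - 13640\right) - 26008 = - \frac{5179681}{144} - 26008 = - \frac{8924833}{144}$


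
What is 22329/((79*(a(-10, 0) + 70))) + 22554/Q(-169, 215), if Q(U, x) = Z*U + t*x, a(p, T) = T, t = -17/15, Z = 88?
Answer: 638382303/250768910 ≈ 2.5457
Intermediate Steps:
t = -17/15 (t = -17*1/15 = -17/15 ≈ -1.1333)
Q(U, x) = 88*U - 17*x/15
22329/((79*(a(-10, 0) + 70))) + 22554/Q(-169, 215) = 22329/((79*(0 + 70))) + 22554/(88*(-169) - 17/15*215) = 22329/((79*70)) + 22554/(-14872 - 731/3) = 22329/5530 + 22554/(-45347/3) = 22329*(1/5530) + 22554*(-3/45347) = 22329/5530 - 67662/45347 = 638382303/250768910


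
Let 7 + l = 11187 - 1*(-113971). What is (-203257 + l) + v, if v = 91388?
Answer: 13282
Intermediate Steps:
l = 125151 (l = -7 + (11187 - 1*(-113971)) = -7 + (11187 + 113971) = -7 + 125158 = 125151)
(-203257 + l) + v = (-203257 + 125151) + 91388 = -78106 + 91388 = 13282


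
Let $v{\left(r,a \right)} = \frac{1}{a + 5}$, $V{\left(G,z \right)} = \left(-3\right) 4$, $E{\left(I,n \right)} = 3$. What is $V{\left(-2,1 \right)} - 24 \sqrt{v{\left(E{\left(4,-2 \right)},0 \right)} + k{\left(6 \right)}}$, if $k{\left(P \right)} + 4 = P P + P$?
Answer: $-12 - \frac{24 \sqrt{955}}{5} \approx -160.33$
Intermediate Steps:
$V{\left(G,z \right)} = -12$
$v{\left(r,a \right)} = \frac{1}{5 + a}$
$k{\left(P \right)} = -4 + P + P^{2}$ ($k{\left(P \right)} = -4 + \left(P P + P\right) = -4 + \left(P^{2} + P\right) = -4 + \left(P + P^{2}\right) = -4 + P + P^{2}$)
$V{\left(-2,1 \right)} - 24 \sqrt{v{\left(E{\left(4,-2 \right)},0 \right)} + k{\left(6 \right)}} = -12 - 24 \sqrt{\frac{1}{5 + 0} + \left(-4 + 6 + 6^{2}\right)} = -12 - 24 \sqrt{\frac{1}{5} + \left(-4 + 6 + 36\right)} = -12 - 24 \sqrt{\frac{1}{5} + 38} = -12 - 24 \sqrt{\frac{191}{5}} = -12 - 24 \frac{\sqrt{955}}{5} = -12 - \frac{24 \sqrt{955}}{5}$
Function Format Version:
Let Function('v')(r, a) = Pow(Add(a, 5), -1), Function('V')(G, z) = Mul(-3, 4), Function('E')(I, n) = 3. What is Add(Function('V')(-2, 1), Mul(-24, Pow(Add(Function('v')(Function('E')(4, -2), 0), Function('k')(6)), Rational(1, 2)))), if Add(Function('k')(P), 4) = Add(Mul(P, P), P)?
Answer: Add(-12, Mul(Rational(-24, 5), Pow(955, Rational(1, 2)))) ≈ -160.33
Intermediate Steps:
Function('V')(G, z) = -12
Function('v')(r, a) = Pow(Add(5, a), -1)
Function('k')(P) = Add(-4, P, Pow(P, 2)) (Function('k')(P) = Add(-4, Add(Mul(P, P), P)) = Add(-4, Add(Pow(P, 2), P)) = Add(-4, Add(P, Pow(P, 2))) = Add(-4, P, Pow(P, 2)))
Add(Function('V')(-2, 1), Mul(-24, Pow(Add(Function('v')(Function('E')(4, -2), 0), Function('k')(6)), Rational(1, 2)))) = Add(-12, Mul(-24, Pow(Add(Pow(Add(5, 0), -1), Add(-4, 6, Pow(6, 2))), Rational(1, 2)))) = Add(-12, Mul(-24, Pow(Add(Pow(5, -1), Add(-4, 6, 36)), Rational(1, 2)))) = Add(-12, Mul(-24, Pow(Add(Rational(1, 5), 38), Rational(1, 2)))) = Add(-12, Mul(-24, Pow(Rational(191, 5), Rational(1, 2)))) = Add(-12, Mul(-24, Mul(Rational(1, 5), Pow(955, Rational(1, 2))))) = Add(-12, Mul(Rational(-24, 5), Pow(955, Rational(1, 2))))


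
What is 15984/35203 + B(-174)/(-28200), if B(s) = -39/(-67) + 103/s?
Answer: 22360993867/49247588880 ≈ 0.45405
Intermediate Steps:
B(s) = 39/67 + 103/s (B(s) = -39*(-1/67) + 103/s = 39/67 + 103/s)
15984/35203 + B(-174)/(-28200) = 15984/35203 + (39/67 + 103/(-174))/(-28200) = 15984*(1/35203) + (39/67 + 103*(-1/174))*(-1/28200) = 15984/35203 + (39/67 - 103/174)*(-1/28200) = 15984/35203 - 115/11658*(-1/28200) = 15984/35203 + 23/65751120 = 22360993867/49247588880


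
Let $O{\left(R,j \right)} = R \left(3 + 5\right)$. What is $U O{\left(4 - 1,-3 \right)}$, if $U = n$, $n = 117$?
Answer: $2808$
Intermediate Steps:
$U = 117$
$O{\left(R,j \right)} = 8 R$ ($O{\left(R,j \right)} = R 8 = 8 R$)
$U O{\left(4 - 1,-3 \right)} = 117 \cdot 8 \left(4 - 1\right) = 117 \cdot 8 \cdot 3 = 117 \cdot 24 = 2808$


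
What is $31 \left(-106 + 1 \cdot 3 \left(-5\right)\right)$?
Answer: $-3751$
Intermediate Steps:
$31 \left(-106 + 1 \cdot 3 \left(-5\right)\right) = 31 \left(-106 + 3 \left(-5\right)\right) = 31 \left(-106 - 15\right) = 31 \left(-121\right) = -3751$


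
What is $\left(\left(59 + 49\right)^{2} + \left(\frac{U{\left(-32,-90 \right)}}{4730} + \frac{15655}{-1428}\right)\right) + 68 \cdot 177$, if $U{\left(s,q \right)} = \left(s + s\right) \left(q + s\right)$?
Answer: $\frac{80008664837}{3377220} \approx 23691.0$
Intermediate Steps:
$U{\left(s,q \right)} = 2 s \left(q + s\right)$
$\left(\left(59 + 49\right)^{2} + \left(\frac{U{\left(-32,-90 \right)}}{4730} + \frac{15655}{-1428}\right)\right) + 68 \cdot 177 = \left(\left(59 + 49\right)^{2} + \left(\frac{2 \left(-32\right) \left(-90 - 32\right)}{4730} + \frac{15655}{-1428}\right)\right) + 68 \cdot 177 = \left(108^{2} + \left(2 \left(-32\right) \left(-122\right) \frac{1}{4730} + 15655 \left(- \frac{1}{1428}\right)\right)\right) + 12036 = \left(11664 + \left(7808 \cdot \frac{1}{4730} - \frac{15655}{1428}\right)\right) + 12036 = \left(11664 + \left(\frac{3904}{2365} - \frac{15655}{1428}\right)\right) + 12036 = \left(11664 - \frac{31449163}{3377220}\right) + 12036 = \frac{39360444917}{3377220} + 12036 = \frac{80008664837}{3377220}$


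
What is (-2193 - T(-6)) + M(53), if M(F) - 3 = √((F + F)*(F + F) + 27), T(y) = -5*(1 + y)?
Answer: -2215 + √11263 ≈ -2108.9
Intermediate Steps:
T(y) = -5 - 5*y
M(F) = 3 + √(27 + 4*F²) (M(F) = 3 + √((F + F)*(F + F) + 27) = 3 + √((2*F)*(2*F) + 27) = 3 + √(4*F² + 27) = 3 + √(27 + 4*F²))
(-2193 - T(-6)) + M(53) = (-2193 - (-5 - 5*(-6))) + (3 + √(27 + 4*53²)) = (-2193 - (-5 + 30)) + (3 + √(27 + 4*2809)) = (-2193 - 1*25) + (3 + √(27 + 11236)) = (-2193 - 25) + (3 + √11263) = -2218 + (3 + √11263) = -2215 + √11263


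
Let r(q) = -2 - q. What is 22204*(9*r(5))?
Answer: -1398852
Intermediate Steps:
22204*(9*r(5)) = 22204*(9*(-2 - 1*5)) = 22204*(9*(-2 - 5)) = 22204*(9*(-7)) = 22204*(-63) = -1398852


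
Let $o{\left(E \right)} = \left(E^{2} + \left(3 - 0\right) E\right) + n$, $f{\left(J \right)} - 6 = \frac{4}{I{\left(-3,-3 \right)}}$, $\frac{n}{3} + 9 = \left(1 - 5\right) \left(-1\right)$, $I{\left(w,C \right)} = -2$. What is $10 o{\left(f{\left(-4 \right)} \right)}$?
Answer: $130$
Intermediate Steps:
$n = -15$ ($n = -27 + 3 \left(1 - 5\right) \left(-1\right) = -27 + 3 \left(\left(-4\right) \left(-1\right)\right) = -27 + 3 \cdot 4 = -27 + 12 = -15$)
$f{\left(J \right)} = 4$ ($f{\left(J \right)} = 6 + \frac{4}{-2} = 6 + 4 \left(- \frac{1}{2}\right) = 6 - 2 = 4$)
$o{\left(E \right)} = -15 + E^{2} + 3 E$ ($o{\left(E \right)} = \left(E^{2} + \left(3 - 0\right) E\right) - 15 = \left(E^{2} + \left(3 + 0\right) E\right) - 15 = \left(E^{2} + 3 E\right) - 15 = -15 + E^{2} + 3 E$)
$10 o{\left(f{\left(-4 \right)} \right)} = 10 \left(-15 + 4^{2} + 3 \cdot 4\right) = 10 \left(-15 + 16 + 12\right) = 10 \cdot 13 = 130$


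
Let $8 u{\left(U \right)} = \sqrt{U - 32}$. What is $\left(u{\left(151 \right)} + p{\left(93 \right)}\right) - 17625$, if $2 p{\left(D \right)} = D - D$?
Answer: $-17625 + \frac{\sqrt{119}}{8} \approx -17624.0$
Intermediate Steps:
$p{\left(D \right)} = 0$ ($p{\left(D \right)} = \frac{D - D}{2} = \frac{1}{2} \cdot 0 = 0$)
$u{\left(U \right)} = \frac{\sqrt{-32 + U}}{8}$ ($u{\left(U \right)} = \frac{\sqrt{U - 32}}{8} = \frac{\sqrt{-32 + U}}{8}$)
$\left(u{\left(151 \right)} + p{\left(93 \right)}\right) - 17625 = \left(\frac{\sqrt{-32 + 151}}{8} + 0\right) - 17625 = \left(\frac{\sqrt{119}}{8} + 0\right) - 17625 = \frac{\sqrt{119}}{8} - 17625 = -17625 + \frac{\sqrt{119}}{8}$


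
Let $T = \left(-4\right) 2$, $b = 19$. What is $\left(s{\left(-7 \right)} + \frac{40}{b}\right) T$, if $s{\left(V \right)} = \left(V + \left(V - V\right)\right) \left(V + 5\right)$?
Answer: $- \frac{2448}{19} \approx -128.84$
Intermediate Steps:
$T = -8$
$s{\left(V \right)} = V \left(5 + V\right)$ ($s{\left(V \right)} = \left(V + 0\right) \left(5 + V\right) = V \left(5 + V\right)$)
$\left(s{\left(-7 \right)} + \frac{40}{b}\right) T = \left(- 7 \left(5 - 7\right) + \frac{40}{19}\right) \left(-8\right) = \left(\left(-7\right) \left(-2\right) + 40 \cdot \frac{1}{19}\right) \left(-8\right) = \left(14 + \frac{40}{19}\right) \left(-8\right) = \frac{306}{19} \left(-8\right) = - \frac{2448}{19}$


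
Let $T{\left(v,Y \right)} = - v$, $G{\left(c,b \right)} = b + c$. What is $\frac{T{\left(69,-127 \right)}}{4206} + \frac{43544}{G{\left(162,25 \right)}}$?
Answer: $\frac{61044387}{262174} \approx 232.84$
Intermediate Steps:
$\frac{T{\left(69,-127 \right)}}{4206} + \frac{43544}{G{\left(162,25 \right)}} = \frac{\left(-1\right) 69}{4206} + \frac{43544}{25 + 162} = \left(-69\right) \frac{1}{4206} + \frac{43544}{187} = - \frac{23}{1402} + 43544 \cdot \frac{1}{187} = - \frac{23}{1402} + \frac{43544}{187} = \frac{61044387}{262174}$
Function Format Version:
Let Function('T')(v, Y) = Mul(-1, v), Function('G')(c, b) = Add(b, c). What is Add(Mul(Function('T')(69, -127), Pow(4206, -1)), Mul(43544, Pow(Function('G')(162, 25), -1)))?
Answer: Rational(61044387, 262174) ≈ 232.84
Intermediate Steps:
Add(Mul(Function('T')(69, -127), Pow(4206, -1)), Mul(43544, Pow(Function('G')(162, 25), -1))) = Add(Mul(Mul(-1, 69), Pow(4206, -1)), Mul(43544, Pow(Add(25, 162), -1))) = Add(Mul(-69, Rational(1, 4206)), Mul(43544, Pow(187, -1))) = Add(Rational(-23, 1402), Mul(43544, Rational(1, 187))) = Add(Rational(-23, 1402), Rational(43544, 187)) = Rational(61044387, 262174)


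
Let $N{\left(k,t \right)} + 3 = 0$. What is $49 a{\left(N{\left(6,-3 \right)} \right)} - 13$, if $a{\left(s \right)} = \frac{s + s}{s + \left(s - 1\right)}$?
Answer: $29$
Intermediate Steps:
$N{\left(k,t \right)} = -3$ ($N{\left(k,t \right)} = -3 + 0 = -3$)
$a{\left(s \right)} = \frac{2 s}{-1 + 2 s}$ ($a{\left(s \right)} = \frac{2 s}{s + \left(-1 + s\right)} = \frac{2 s}{-1 + 2 s}$)
$49 a{\left(N{\left(6,-3 \right)} \right)} - 13 = 49 \cdot 2 \left(-3\right) \frac{1}{-1 + 2 \left(-3\right)} - 13 = 49 \cdot 2 \left(-3\right) \frac{1}{-1 - 6} - 13 = 49 \cdot 2 \left(-3\right) \frac{1}{-7} - 13 = 49 \cdot 2 \left(-3\right) \left(- \frac{1}{7}\right) - 13 = 49 \cdot \frac{6}{7} - 13 = 42 - 13 = 29$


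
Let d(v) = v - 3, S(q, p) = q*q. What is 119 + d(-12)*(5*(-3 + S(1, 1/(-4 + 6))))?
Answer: 269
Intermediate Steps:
S(q, p) = q**2
d(v) = -3 + v
119 + d(-12)*(5*(-3 + S(1, 1/(-4 + 6)))) = 119 + (-3 - 12)*(5*(-3 + 1**2)) = 119 - 75*(-3 + 1) = 119 - 75*(-2) = 119 - 15*(-10) = 119 + 150 = 269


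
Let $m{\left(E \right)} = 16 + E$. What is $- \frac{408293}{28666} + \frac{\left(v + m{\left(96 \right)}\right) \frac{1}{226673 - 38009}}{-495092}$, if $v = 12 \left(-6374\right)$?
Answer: $- \frac{2383564306961023}{167348591197788} \approx -14.243$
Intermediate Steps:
$v = -76488$
$- \frac{408293}{28666} + \frac{\left(v + m{\left(96 \right)}\right) \frac{1}{226673 - 38009}}{-495092} = - \frac{408293}{28666} + \frac{\left(-76488 + \left(16 + 96\right)\right) \frac{1}{226673 - 38009}}{-495092} = \left(-408293\right) \frac{1}{28666} + \frac{-76488 + 112}{188664} \left(- \frac{1}{495092}\right) = - \frac{408293}{28666} + \left(-76376\right) \frac{1}{188664} \left(- \frac{1}{495092}\right) = - \frac{408293}{28666} - - \frac{9547}{11675754636} = - \frac{408293}{28666} + \frac{9547}{11675754636} = - \frac{2383564306961023}{167348591197788}$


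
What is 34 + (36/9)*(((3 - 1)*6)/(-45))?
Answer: 494/15 ≈ 32.933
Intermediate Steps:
34 + (36/9)*(((3 - 1)*6)/(-45)) = 34 + (36*(⅑))*((2*6)*(-1/45)) = 34 + 4*(12*(-1/45)) = 34 + 4*(-4/15) = 34 - 16/15 = 494/15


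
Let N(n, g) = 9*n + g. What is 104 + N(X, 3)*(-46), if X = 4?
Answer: -1690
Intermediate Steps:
N(n, g) = g + 9*n
104 + N(X, 3)*(-46) = 104 + (3 + 9*4)*(-46) = 104 + (3 + 36)*(-46) = 104 + 39*(-46) = 104 - 1794 = -1690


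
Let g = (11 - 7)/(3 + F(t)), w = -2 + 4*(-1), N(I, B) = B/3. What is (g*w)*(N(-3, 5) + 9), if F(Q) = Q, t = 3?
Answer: -128/3 ≈ -42.667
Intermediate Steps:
N(I, B) = B/3 (N(I, B) = B*(⅓) = B/3)
w = -6 (w = -2 - 4 = -6)
g = ⅔ (g = (11 - 7)/(3 + 3) = 4/6 = 4*(⅙) = ⅔ ≈ 0.66667)
(g*w)*(N(-3, 5) + 9) = ((⅔)*(-6))*((⅓)*5 + 9) = -4*(5/3 + 9) = -4*32/3 = -128/3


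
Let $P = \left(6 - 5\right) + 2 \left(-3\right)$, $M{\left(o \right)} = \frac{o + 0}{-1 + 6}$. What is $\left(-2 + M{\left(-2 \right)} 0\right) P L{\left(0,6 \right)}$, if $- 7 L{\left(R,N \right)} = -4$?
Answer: $\frac{40}{7} \approx 5.7143$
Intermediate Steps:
$M{\left(o \right)} = \frac{o}{5}$
$L{\left(R,N \right)} = \frac{4}{7}$ ($L{\left(R,N \right)} = \left(- \frac{1}{7}\right) \left(-4\right) = \frac{4}{7}$)
$P = -5$ ($P = 1 - 6 = -5$)
$\left(-2 + M{\left(-2 \right)} 0\right) P L{\left(0,6 \right)} = \left(-2 + \frac{1}{5} \left(-2\right) 0\right) \left(-5\right) \frac{4}{7} = \left(-2 - 0\right) \left(-5\right) \frac{4}{7} = \left(-2 + 0\right) \left(-5\right) \frac{4}{7} = \left(-2\right) \left(-5\right) \frac{4}{7} = 10 \cdot \frac{4}{7} = \frac{40}{7}$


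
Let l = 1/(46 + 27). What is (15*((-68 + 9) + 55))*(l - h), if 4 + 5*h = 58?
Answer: 47244/73 ≈ 647.18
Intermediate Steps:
h = 54/5 (h = -4/5 + (1/5)*58 = -4/5 + 58/5 = 54/5 ≈ 10.800)
l = 1/73 ≈ 0.013699
(15*((-68 + 9) + 55))*(l - h) = (15*((-68 + 9) + 55))*(1/73 - 1*54/5) = (15*(-59 + 55))*(1/73 - 54/5) = (15*(-4))*(-3937/365) = -60*(-3937/365) = 47244/73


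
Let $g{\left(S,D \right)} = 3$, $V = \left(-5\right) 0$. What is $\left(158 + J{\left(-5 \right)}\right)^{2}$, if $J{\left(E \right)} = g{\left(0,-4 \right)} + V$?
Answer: $25921$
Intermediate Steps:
$V = 0$
$J{\left(E \right)} = 3$ ($J{\left(E \right)} = 3 + 0 = 3$)
$\left(158 + J{\left(-5 \right)}\right)^{2} = \left(158 + 3\right)^{2} = 161^{2} = 25921$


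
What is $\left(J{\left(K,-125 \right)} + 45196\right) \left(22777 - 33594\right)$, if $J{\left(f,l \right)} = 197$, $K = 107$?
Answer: $-491016081$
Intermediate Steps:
$\left(J{\left(K,-125 \right)} + 45196\right) \left(22777 - 33594\right) = \left(197 + 45196\right) \left(22777 - 33594\right) = 45393 \left(-10817\right) = -491016081$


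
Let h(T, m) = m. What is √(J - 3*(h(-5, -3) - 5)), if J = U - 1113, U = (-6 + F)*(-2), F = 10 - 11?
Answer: 5*I*√43 ≈ 32.787*I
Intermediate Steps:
F = -1
U = 14 (U = (-6 - 1)*(-2) = -7*(-2) = 14)
J = -1099 (J = 14 - 1113 = -1099)
√(J - 3*(h(-5, -3) - 5)) = √(-1099 - 3*(-3 - 5)) = √(-1099 - 3*(-8)) = √(-1099 + 24) = √(-1075) = 5*I*√43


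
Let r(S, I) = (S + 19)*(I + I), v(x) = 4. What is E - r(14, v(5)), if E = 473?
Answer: 209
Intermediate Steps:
r(S, I) = 2*I*(19 + S) (r(S, I) = (19 + S)*(2*I) = 2*I*(19 + S))
E - r(14, v(5)) = 473 - 2*4*(19 + 14) = 473 - 2*4*33 = 473 - 1*264 = 473 - 264 = 209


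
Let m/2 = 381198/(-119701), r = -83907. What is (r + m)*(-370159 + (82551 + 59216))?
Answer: 2294086687851576/119701 ≈ 1.9165e+10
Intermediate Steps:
m = -762396/119701 (m = 2*(381198/(-119701)) = 2*(381198*(-1/119701)) = 2*(-381198/119701) = -762396/119701 ≈ -6.3692)
(r + m)*(-370159 + (82551 + 59216)) = (-83907 - 762396/119701)*(-370159 + (82551 + 59216)) = -10044514203*(-370159 + 141767)/119701 = -10044514203/119701*(-228392) = 2294086687851576/119701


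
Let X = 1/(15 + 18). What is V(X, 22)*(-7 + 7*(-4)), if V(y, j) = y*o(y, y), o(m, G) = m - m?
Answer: 0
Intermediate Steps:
o(m, G) = 0
X = 1/33 ≈ 0.030303
V(y, j) = 0 (V(y, j) = y*0 = 0)
V(X, 22)*(-7 + 7*(-4)) = 0*(-7 + 7*(-4)) = 0*(-7 - 28) = 0*(-35) = 0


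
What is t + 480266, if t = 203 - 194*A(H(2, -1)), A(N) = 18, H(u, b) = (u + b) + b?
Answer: 476977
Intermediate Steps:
H(u, b) = u + 2*b (H(u, b) = (b + u) + b = u + 2*b)
t = -3289 (t = 203 - 194*18 = 203 - 3492 = -3289)
t + 480266 = -3289 + 480266 = 476977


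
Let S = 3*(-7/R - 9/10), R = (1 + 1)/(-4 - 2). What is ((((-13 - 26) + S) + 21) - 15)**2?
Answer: 74529/100 ≈ 745.29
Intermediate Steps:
R = -1/3 (R = 2/(-6) = 2*(-1/6) = -1/3 ≈ -0.33333)
S = 603/10 (S = 3*(-7/(-1/3) - 9/10) = 3*(-7*(-3) - 9*1/10) = 3*(21 - 9/10) = 3*(201/10) = 603/10 ≈ 60.300)
((((-13 - 26) + S) + 21) - 15)**2 = ((((-13 - 26) + 603/10) + 21) - 15)**2 = (((-39 + 603/10) + 21) - 15)**2 = ((213/10 + 21) - 15)**2 = (423/10 - 15)**2 = (273/10)**2 = 74529/100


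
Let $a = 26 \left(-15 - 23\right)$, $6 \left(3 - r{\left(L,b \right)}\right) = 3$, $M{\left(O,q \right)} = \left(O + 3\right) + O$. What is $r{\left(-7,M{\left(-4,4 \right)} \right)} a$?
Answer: $-2470$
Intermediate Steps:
$M{\left(O,q \right)} = 3 + 2 O$ ($M{\left(O,q \right)} = \left(3 + O\right) + O = 3 + 2 O$)
$r{\left(L,b \right)} = \frac{5}{2}$ ($r{\left(L,b \right)} = 3 - \frac{1}{2} = \frac{5}{2}$)
$a = -988$ ($a = 26 \left(-38\right) = -988$)
$r{\left(-7,M{\left(-4,4 \right)} \right)} a = \frac{5}{2} \left(-988\right) = -2470$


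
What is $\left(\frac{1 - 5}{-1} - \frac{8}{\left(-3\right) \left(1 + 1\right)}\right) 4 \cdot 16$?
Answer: $\frac{1024}{3} \approx 341.33$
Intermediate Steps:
$\left(\frac{1 - 5}{-1} - \frac{8}{\left(-3\right) \left(1 + 1\right)}\right) 4 \cdot 16 = \left(\left(-4\right) \left(-1\right) - \frac{8}{\left(-3\right) 2}\right) 4 \cdot 16 = \left(4 - \frac{8}{-6}\right) 4 \cdot 16 = \left(4 - - \frac{4}{3}\right) 4 \cdot 16 = \left(4 + \frac{4}{3}\right) 4 \cdot 16 = \frac{16}{3} \cdot 4 \cdot 16 = \frac{64}{3} \cdot 16 = \frac{1024}{3}$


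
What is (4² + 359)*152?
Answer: 57000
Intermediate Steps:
(4² + 359)*152 = (16 + 359)*152 = 375*152 = 57000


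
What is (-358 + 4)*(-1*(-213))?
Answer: -75402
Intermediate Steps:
(-358 + 4)*(-1*(-213)) = -354*213 = -75402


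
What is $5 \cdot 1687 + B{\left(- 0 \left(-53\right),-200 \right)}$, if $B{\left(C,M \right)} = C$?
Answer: $8435$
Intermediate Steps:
$5 \cdot 1687 + B{\left(- 0 \left(-53\right),-200 \right)} = 5 \cdot 1687 - 0 \left(-53\right) = 8435 - 0 = 8435 + 0 = 8435$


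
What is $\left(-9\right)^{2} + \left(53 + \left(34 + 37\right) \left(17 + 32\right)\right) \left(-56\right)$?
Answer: $-197711$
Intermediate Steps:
$\left(-9\right)^{2} + \left(53 + \left(34 + 37\right) \left(17 + 32\right)\right) \left(-56\right) = 81 + \left(53 + 71 \cdot 49\right) \left(-56\right) = 81 + \left(53 + 3479\right) \left(-56\right) = 81 + 3532 \left(-56\right) = 81 - 197792 = -197711$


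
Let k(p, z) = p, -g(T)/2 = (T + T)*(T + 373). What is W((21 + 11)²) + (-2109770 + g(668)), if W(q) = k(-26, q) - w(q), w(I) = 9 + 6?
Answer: -4891363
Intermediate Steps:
w(I) = 15
g(T) = -4*T*(373 + T) (g(T) = -2*(T + T)*(T + 373) = -2*2*T*(373 + T) = -4*T*(373 + T))
W(q) = -41 (W(q) = -26 - 1*15 = -26 - 15 = -41)
W((21 + 11)²) + (-2109770 + g(668)) = -41 + (-2109770 - 4*668*(373 + 668)) = -41 + (-2109770 - 4*668*1041) = -41 + (-2109770 - 2781552) = -41 - 4891322 = -4891363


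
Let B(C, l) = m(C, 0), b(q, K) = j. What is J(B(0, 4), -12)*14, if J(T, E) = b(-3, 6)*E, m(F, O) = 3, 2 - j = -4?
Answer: -1008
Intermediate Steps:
j = 6 (j = 2 - 1*(-4) = 2 + 4 = 6)
b(q, K) = 6
B(C, l) = 3
J(T, E) = 6*E
J(B(0, 4), -12)*14 = (6*(-12))*14 = -72*14 = -1008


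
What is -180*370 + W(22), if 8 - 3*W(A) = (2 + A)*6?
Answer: -199936/3 ≈ -66645.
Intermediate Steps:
W(A) = -4/3 - 2*A (W(A) = 8/3 - (2 + A)*6/3 = 8/3 - (12 + 6*A)/3 = 8/3 + (-4 - 2*A) = -4/3 - 2*A)
-180*370 + W(22) = -180*370 + (-4/3 - 2*22) = -66600 + (-4/3 - 44) = -66600 - 136/3 = -199936/3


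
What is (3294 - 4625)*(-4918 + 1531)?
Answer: 4508097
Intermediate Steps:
(3294 - 4625)*(-4918 + 1531) = -1331*(-3387) = 4508097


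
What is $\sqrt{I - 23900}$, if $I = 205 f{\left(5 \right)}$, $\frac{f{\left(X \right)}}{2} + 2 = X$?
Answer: $i \sqrt{22670} \approx 150.57 i$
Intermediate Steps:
$f{\left(X \right)} = -4 + 2 X$
$I = 1230$ ($I = 205 \left(-4 + 2 \cdot 5\right) = 205 \left(-4 + 10\right) = 205 \cdot 6 = 1230$)
$\sqrt{I - 23900} = \sqrt{1230 - 23900} = \sqrt{-22670} = i \sqrt{22670}$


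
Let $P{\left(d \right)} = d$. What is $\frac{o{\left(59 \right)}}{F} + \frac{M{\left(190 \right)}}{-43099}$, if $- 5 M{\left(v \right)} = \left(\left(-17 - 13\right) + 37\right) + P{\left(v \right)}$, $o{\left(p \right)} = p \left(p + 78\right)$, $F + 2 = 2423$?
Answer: $\frac{1742323022}{521713395} \approx 3.3396$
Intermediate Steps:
$F = 2421$ ($F = -2 + 2423 = 2421$)
$o{\left(p \right)} = p \left(78 + p\right)$
$M{\left(v \right)} = - \frac{7}{5} - \frac{v}{5}$ ($M{\left(v \right)} = - \frac{\left(\left(-17 - 13\right) + 37\right) + v}{5} = - \frac{\left(-30 + 37\right) + v}{5} = - \frac{7 + v}{5} = - \frac{7}{5} - \frac{v}{5}$)
$\frac{o{\left(59 \right)}}{F} + \frac{M{\left(190 \right)}}{-43099} = \frac{59 \left(78 + 59\right)}{2421} + \frac{- \frac{7}{5} - 38}{-43099} = 59 \cdot 137 \cdot \frac{1}{2421} + \left(- \frac{7}{5} - 38\right) \left(- \frac{1}{43099}\right) = 8083 \cdot \frac{1}{2421} - - \frac{197}{215495} = \frac{8083}{2421} + \frac{197}{215495} = \frac{1742323022}{521713395}$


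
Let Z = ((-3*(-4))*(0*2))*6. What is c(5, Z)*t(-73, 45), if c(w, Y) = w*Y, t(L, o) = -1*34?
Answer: 0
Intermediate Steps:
t(L, o) = -34
Z = 0 (Z = (12*0)*6 = 0*6 = 0)
c(w, Y) = Y*w
c(5, Z)*t(-73, 45) = (0*5)*(-34) = 0*(-34) = 0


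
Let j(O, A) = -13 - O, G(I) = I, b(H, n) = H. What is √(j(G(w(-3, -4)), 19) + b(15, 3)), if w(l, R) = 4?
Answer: I*√2 ≈ 1.4142*I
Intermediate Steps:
√(j(G(w(-3, -4)), 19) + b(15, 3)) = √((-13 - 1*4) + 15) = √((-13 - 4) + 15) = √(-17 + 15) = √(-2) = I*√2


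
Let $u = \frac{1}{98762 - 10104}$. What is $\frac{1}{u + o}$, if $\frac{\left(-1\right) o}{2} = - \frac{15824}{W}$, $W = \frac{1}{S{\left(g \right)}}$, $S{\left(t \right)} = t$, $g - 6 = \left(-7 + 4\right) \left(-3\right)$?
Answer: $\frac{88658}{42087725761} \approx 2.1065 \cdot 10^{-6}$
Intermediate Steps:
$g = 15$ ($g = 6 + \left(-7 + 4\right) \left(-3\right) = 6 - -9 = 6 + 9 = 15$)
$u = \frac{1}{88658} \approx 1.1279 \cdot 10^{-5}$
$W = \frac{1}{15} \approx 0.066667$
$o = 474720$ ($o = - 2 \left(- 15824 \frac{1}{\frac{1}{15}}\right) = - 2 \left(\left(-15824\right) 15\right) = \left(-2\right) \left(-237360\right) = 474720$)
$\frac{1}{u + o} = \frac{1}{\frac{1}{88658} + 474720} = \frac{1}{\frac{42087725761}{88658}} = \frac{88658}{42087725761}$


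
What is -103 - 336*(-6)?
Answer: 1913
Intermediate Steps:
-103 - 336*(-6) = -103 - 48*(-42) = -103 + 2016 = 1913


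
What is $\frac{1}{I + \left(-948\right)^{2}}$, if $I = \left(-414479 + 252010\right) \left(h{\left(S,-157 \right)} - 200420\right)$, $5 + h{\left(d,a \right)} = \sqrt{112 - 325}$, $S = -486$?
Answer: $\frac{32563748029}{1060397691318586864534} + \frac{162469 i \sqrt{213}}{1060397691318586864534} \approx 3.0709 \cdot 10^{-11} + 2.2361 \cdot 10^{-15} i$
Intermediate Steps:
$h{\left(d,a \right)} = -5 + i \sqrt{213}$ ($h{\left(d,a \right)} = -5 + \sqrt{112 - 325} = -5 + \sqrt{-213} = -5 + i \sqrt{213}$)
$I = 32562849325 - 162469 i \sqrt{213}$ ($I = \left(-414479 + 252010\right) \left(\left(-5 + i \sqrt{213}\right) - 200420\right) = - 162469 \left(-200425 + i \sqrt{213}\right) = 32562849325 - 162469 i \sqrt{213} \approx 3.2563 \cdot 10^{10} - 2.3712 \cdot 10^{6} i$)
$\frac{1}{I + \left(-948\right)^{2}} = \frac{1}{\left(32562849325 - 162469 i \sqrt{213}\right) + \left(-948\right)^{2}} = \frac{1}{\left(32562849325 - 162469 i \sqrt{213}\right) + 898704} = \frac{1}{32563748029 - 162469 i \sqrt{213}}$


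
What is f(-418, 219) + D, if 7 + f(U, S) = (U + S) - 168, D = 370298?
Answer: 369924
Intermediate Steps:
f(U, S) = -175 + S + U (f(U, S) = -7 + ((U + S) - 168) = -7 + ((S + U) - 168) = -7 + (-168 + S + U) = -175 + S + U)
f(-418, 219) + D = (-175 + 219 - 418) + 370298 = -374 + 370298 = 369924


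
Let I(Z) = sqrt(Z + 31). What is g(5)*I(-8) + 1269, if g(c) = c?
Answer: 1269 + 5*sqrt(23) ≈ 1293.0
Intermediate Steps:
I(Z) = sqrt(31 + Z)
g(5)*I(-8) + 1269 = 5*sqrt(31 - 8) + 1269 = 5*sqrt(23) + 1269 = 1269 + 5*sqrt(23)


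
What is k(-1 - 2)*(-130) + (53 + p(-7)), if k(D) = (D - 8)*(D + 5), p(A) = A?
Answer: 2906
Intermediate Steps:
k(D) = (-8 + D)*(5 + D)
k(-1 - 2)*(-130) + (53 + p(-7)) = (-40 + (-1 - 2)² - 3*(-1 - 2))*(-130) + (53 - 7) = (-40 + (-3)² - 3*(-3))*(-130) + 46 = (-40 + 9 + 9)*(-130) + 46 = -22*(-130) + 46 = 2860 + 46 = 2906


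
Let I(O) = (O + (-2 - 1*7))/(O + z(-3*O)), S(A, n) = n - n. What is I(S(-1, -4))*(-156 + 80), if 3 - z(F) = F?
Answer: 228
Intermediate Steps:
z(F) = 3 - F
S(A, n) = 0
I(O) = (-9 + O)/(3 + 4*O) (I(O) = (O + (-2 - 1*7))/(O + (3 - (-3)*O)) = (O + (-2 - 7))/(O + (3 + 3*O)) = (O - 9)/(3 + 4*O) = (-9 + O)/(3 + 4*O))
I(S(-1, -4))*(-156 + 80) = ((-9 + 0)/(3 + 4*0))*(-156 + 80) = (-9/(3 + 0))*(-76) = (-9/3)*(-76) = ((⅓)*(-9))*(-76) = -3*(-76) = 228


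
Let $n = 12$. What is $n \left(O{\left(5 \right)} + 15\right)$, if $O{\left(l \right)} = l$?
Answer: $240$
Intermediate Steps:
$n \left(O{\left(5 \right)} + 15\right) = 12 \left(5 + 15\right) = 12 \cdot 20 = 240$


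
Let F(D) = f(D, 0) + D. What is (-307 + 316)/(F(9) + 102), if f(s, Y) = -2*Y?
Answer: 3/37 ≈ 0.081081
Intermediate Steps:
F(D) = D (F(D) = -2*0 + D = 0 + D = D)
(-307 + 316)/(F(9) + 102) = (-307 + 316)/(9 + 102) = 9/111 = 9*(1/111) = 3/37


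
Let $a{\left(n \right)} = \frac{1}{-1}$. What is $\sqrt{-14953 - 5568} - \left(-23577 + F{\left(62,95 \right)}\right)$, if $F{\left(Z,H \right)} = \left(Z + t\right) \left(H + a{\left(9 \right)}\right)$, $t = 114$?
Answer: $7033 + i \sqrt{20521} \approx 7033.0 + 143.25 i$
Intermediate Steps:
$a{\left(n \right)} = -1$
$F{\left(Z,H \right)} = \left(-1 + H\right) \left(114 + Z\right)$ ($F{\left(Z,H \right)} = \left(Z + 114\right) \left(H - 1\right) = \left(114 + Z\right) \left(-1 + H\right) = \left(-1 + H\right) \left(114 + Z\right)$)
$\sqrt{-14953 - 5568} - \left(-23577 + F{\left(62,95 \right)}\right) = \sqrt{-14953 - 5568} - \left(-23577 + \left(-114 - 62 + 114 \cdot 95 + 95 \cdot 62\right)\right) = \sqrt{-20521} - \left(-23577 + \left(-114 - 62 + 10830 + 5890\right)\right) = i \sqrt{20521} - \left(-23577 + 16544\right) = i \sqrt{20521} - -7033 = i \sqrt{20521} + 7033 = 7033 + i \sqrt{20521}$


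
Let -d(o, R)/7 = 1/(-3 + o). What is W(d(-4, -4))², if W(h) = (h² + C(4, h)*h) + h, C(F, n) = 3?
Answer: 25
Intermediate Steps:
d(o, R) = -7/(-3 + o)
W(h) = h² + 4*h (W(h) = (h² + 3*h) + h = h² + 4*h)
W(d(-4, -4))² = ((-7/(-3 - 4))*(4 - 7/(-3 - 4)))² = ((-7/(-7))*(4 - 7/(-7)))² = ((-7*(-⅐))*(4 - 7*(-⅐)))² = (1*(4 + 1))² = (1*5)² = 5² = 25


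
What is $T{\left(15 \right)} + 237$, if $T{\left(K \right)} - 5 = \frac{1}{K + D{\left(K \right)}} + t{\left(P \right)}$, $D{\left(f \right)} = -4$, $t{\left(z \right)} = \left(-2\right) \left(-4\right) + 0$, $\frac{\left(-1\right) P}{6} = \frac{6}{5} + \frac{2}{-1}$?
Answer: $\frac{2751}{11} \approx 250.09$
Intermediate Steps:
$P = \frac{24}{5}$ ($P = - 6 \left(\frac{6}{5} + \frac{2}{-1}\right) = - 6 \left(6 \cdot \frac{1}{5} + 2 \left(-1\right)\right) = - 6 \left(\frac{6}{5} - 2\right) = \left(-6\right) \left(- \frac{4}{5}\right) = \frac{24}{5} \approx 4.8$)
$t{\left(z \right)} = 8$ ($t{\left(z \right)} = 8 + 0 = 8$)
$T{\left(K \right)} = 13 + \frac{1}{-4 + K}$ ($T{\left(K \right)} = 5 + \left(\frac{1}{K - 4} + 8\right) = 5 + \left(\frac{1}{-4 + K} + 8\right) = 5 + \left(8 + \frac{1}{-4 + K}\right) = 13 + \frac{1}{-4 + K}$)
$T{\left(15 \right)} + 237 = \frac{-51 + 13 \cdot 15}{-4 + 15} + 237 = \frac{-51 + 195}{11} + 237 = \frac{1}{11} \cdot 144 + 237 = \frac{144}{11} + 237 = \frac{2751}{11}$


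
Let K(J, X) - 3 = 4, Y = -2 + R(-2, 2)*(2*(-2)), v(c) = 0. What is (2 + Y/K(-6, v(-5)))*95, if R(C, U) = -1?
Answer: 1520/7 ≈ 217.14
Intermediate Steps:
Y = 2 (Y = -2 - 2*(-2) = -2 - 1*(-4) = -2 + 4 = 2)
K(J, X) = 7 (K(J, X) = 3 + 4 = 7)
(2 + Y/K(-6, v(-5)))*95 = (2 + 2/7)*95 = (16/7)*95 = 1520/7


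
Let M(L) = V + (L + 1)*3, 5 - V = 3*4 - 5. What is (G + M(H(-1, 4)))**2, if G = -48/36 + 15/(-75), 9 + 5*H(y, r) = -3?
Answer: 13456/225 ≈ 59.804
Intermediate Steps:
H(y, r) = -12/5 (H(y, r) = -9/5 + (1/5)*(-3) = -9/5 - 3/5 = -12/5)
G = -23/15 (G = -48*1/36 + 15*(-1/75) = -4/3 - 1/5 = -23/15 ≈ -1.5333)
V = -2 (V = 5 - (3*4 - 5) = 5 - (12 - 5) = 5 - 1*7 = 5 - 7 = -2)
M(L) = 1 + 3*L (M(L) = -2 + (L + 1)*3 = -2 + (1 + L)*3 = -2 + (3 + 3*L) = 1 + 3*L)
(G + M(H(-1, 4)))**2 = (-23/15 + (1 + 3*(-12/5)))**2 = (-23/15 + (1 - 36/5))**2 = (-23/15 - 31/5)**2 = (-116/15)**2 = 13456/225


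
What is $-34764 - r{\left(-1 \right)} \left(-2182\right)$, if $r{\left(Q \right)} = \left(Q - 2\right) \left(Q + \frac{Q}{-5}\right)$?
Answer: $- \frac{147636}{5} \approx -29527.0$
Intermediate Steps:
$r{\left(Q \right)} = \frac{4 Q \left(-2 + Q\right)}{5}$ ($r{\left(Q \right)} = \left(-2 + Q\right) \left(Q + Q \left(- \frac{1}{5}\right)\right) = \left(-2 + Q\right) \left(Q - \frac{Q}{5}\right) = \left(-2 + Q\right) \frac{4 Q}{5} = \frac{4 Q \left(-2 + Q\right)}{5}$)
$-34764 - r{\left(-1 \right)} \left(-2182\right) = -34764 - \frac{4}{5} \left(-1\right) \left(-2 - 1\right) \left(-2182\right) = -34764 - \frac{4}{5} \left(-1\right) \left(-3\right) \left(-2182\right) = -34764 - \frac{12}{5} \left(-2182\right) = -34764 - - \frac{26184}{5} = -34764 + \frac{26184}{5} = - \frac{147636}{5}$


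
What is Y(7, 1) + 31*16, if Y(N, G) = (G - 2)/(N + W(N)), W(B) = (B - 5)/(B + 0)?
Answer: 25289/51 ≈ 495.86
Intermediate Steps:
W(B) = (-5 + B)/B
Y(N, G) = (-2 + G)/(N + (-5 + N)/N) (Y(N, G) = (G - 2)/(N + (-5 + N)/N) = (-2 + G)/(N + (-5 + N)/N))
Y(7, 1) + 31*16 = 7*(-2 + 1)/(-5 + 7 + 7²) + 31*16 = 7*(-1)/(-5 + 7 + 49) + 496 = 7*(-1)/51 + 496 = 7*(1/51)*(-1) + 496 = -7/51 + 496 = 25289/51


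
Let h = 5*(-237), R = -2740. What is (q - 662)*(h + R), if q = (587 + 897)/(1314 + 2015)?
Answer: 8644082450/3329 ≈ 2.5966e+6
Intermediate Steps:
q = 1484/3329 ≈ 0.44578
h = -1185
(q - 662)*(h + R) = (1484/3329 - 662)*(-1185 - 2740) = -2202314/3329*(-3925) = 8644082450/3329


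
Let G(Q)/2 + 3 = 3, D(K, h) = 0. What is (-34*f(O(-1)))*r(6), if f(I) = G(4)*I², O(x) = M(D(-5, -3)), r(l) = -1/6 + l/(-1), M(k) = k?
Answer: 0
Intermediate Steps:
r(l) = -⅙ - l (r(l) = -1*⅙ + l*(-1) = -⅙ - l)
O(x) = 0
G(Q) = 0 (G(Q) = -6 + 2*3 = -6 + 6 = 0)
f(I) = 0 (f(I) = 0*I² = 0)
(-34*f(O(-1)))*r(6) = (-34*0)*(-⅙ - 1*6) = 0*(-⅙ - 6) = 0*(-37/6) = 0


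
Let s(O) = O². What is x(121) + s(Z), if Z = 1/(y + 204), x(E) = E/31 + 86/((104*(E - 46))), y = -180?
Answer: 22725259/5803200 ≈ 3.9160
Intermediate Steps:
x(E) = 86/(-4784 + 104*E) + E/31 (x(E) = E*(1/31) + 86/((104*(-46 + E))) = E/31 + 86/(-4784 + 104*E) = 86/(-4784 + 104*E) + E/31)
Z = 1/24 (Z = 1/(-180 + 204) = 1/24 ≈ 0.041667)
x(121) + s(Z) = (1333 - 2392*121 + 52*121²)/(1612*(-46 + 121)) + (1/24)² = (1/1612)*(1333 - 289432 + 52*14641)/75 + 1/576 = (1/1612)*(1/75)*(1333 - 289432 + 761332) + 1/576 = (1/1612)*(1/75)*473233 + 1/576 = 473233/120900 + 1/576 = 22725259/5803200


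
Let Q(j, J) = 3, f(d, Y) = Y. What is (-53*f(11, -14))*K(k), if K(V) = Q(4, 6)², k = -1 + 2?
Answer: 6678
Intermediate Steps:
k = 1
K(V) = 9 (K(V) = 3² = 9)
(-53*f(11, -14))*K(k) = -53*(-14)*9 = 742*9 = 6678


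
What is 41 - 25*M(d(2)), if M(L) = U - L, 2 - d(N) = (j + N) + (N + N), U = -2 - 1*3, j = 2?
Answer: 16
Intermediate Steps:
U = -5 (U = -2 - 3 = -5)
d(N) = -3*N (d(N) = 2 - ((2 + N) + (N + N)) = 2 - ((2 + N) + 2*N) = 2 - (2 + 3*N) = 2 + (-2 - 3*N) = -3*N)
M(L) = -5 - L
41 - 25*M(d(2)) = 41 - 25*(-5 - (-3)*2) = 41 - 25*(-5 - 1*(-6)) = 41 - 25*(-5 + 6) = 41 - 25*1 = 41 - 25 = 16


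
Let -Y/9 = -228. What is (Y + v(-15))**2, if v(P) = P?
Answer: 4149369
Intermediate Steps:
Y = 2052 (Y = -9*(-228) = 2052)
(Y + v(-15))**2 = (2052 - 15)**2 = 2037**2 = 4149369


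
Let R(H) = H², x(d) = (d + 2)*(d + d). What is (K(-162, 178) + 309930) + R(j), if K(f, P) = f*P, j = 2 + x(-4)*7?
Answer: 294090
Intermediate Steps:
x(d) = 2*d*(2 + d) (x(d) = (2 + d)*(2*d) = 2*d*(2 + d))
j = 114 (j = 2 + (2*(-4)*(2 - 4))*7 = 2 + (2*(-4)*(-2))*7 = 2 + 16*7 = 2 + 112 = 114)
K(f, P) = P*f
(K(-162, 178) + 309930) + R(j) = (178*(-162) + 309930) + 114² = (-28836 + 309930) + 12996 = 281094 + 12996 = 294090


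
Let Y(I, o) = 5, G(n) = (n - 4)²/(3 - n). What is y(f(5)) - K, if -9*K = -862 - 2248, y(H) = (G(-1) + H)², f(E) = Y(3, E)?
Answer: -31535/144 ≈ -218.99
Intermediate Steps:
G(n) = (-4 + n)²/(3 - n)
f(E) = 5
y(H) = (25/4 + H)² (y(H) = (-(-4 - 1)²/(-3 - 1) + H)² = (-1*(-5)²/(-4) + H)² = (-1*25*(-¼) + H)² = (25/4 + H)²)
K = 3110/9 (K = -(-862 - 2248)/9 = -⅑*(-3110) = 3110/9 ≈ 345.56)
y(f(5)) - K = (25 + 4*5)²/16 - 1*3110/9 = (25 + 20)²/16 - 3110/9 = (1/16)*45² - 3110/9 = (1/16)*2025 - 3110/9 = 2025/16 - 3110/9 = -31535/144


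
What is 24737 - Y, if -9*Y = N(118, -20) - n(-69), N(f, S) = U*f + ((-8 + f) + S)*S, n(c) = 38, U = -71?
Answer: 212417/9 ≈ 23602.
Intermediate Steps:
N(f, S) = -71*f + S*(-8 + S + f) (N(f, S) = -71*f + ((-8 + f) + S)*S = -71*f + (-8 + S + f)*S = -71*f + S*(-8 + S + f))
Y = 10216/9 (Y = -(((-20)² - 71*118 - 8*(-20) - 20*118) - 1*38)/9 = -((400 - 8378 + 160 - 2360) - 38)/9 = -(-10178 - 38)/9 = -⅑*(-10216) = 10216/9 ≈ 1135.1)
24737 - Y = 24737 - 1*10216/9 = 24737 - 10216/9 = 212417/9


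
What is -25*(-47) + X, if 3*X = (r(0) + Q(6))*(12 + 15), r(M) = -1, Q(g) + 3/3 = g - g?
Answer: 1157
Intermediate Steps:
Q(g) = -1 (Q(g) = -1 + (g - g) = -1 + 0 = -1)
X = -18 (X = ((-1 - 1)*(12 + 15))/3 = (-2*27)/3 = (1/3)*(-54) = -18)
-25*(-47) + X = -25*(-47) - 18 = 1175 - 18 = 1157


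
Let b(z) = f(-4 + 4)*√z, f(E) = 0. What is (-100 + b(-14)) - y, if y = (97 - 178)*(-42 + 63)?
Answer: 1601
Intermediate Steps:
b(z) = 0 (b(z) = 0*√z = 0)
y = -1701 (y = -81*21 = -1701)
(-100 + b(-14)) - y = (-100 + 0) - 1*(-1701) = -100 + 1701 = 1601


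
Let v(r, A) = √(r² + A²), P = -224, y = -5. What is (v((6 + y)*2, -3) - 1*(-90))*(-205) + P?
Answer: -18674 - 205*√13 ≈ -19413.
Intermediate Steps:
v(r, A) = √(A² + r²)
(v((6 + y)*2, -3) - 1*(-90))*(-205) + P = (√((-3)² + ((6 - 5)*2)²) - 1*(-90))*(-205) - 224 = (√(9 + (1*2)²) + 90)*(-205) - 224 = (√(9 + 2²) + 90)*(-205) - 224 = (√(9 + 4) + 90)*(-205) - 224 = (√13 + 90)*(-205) - 224 = (90 + √13)*(-205) - 224 = (-18450 - 205*√13) - 224 = -18674 - 205*√13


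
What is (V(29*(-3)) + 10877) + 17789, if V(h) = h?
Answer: 28579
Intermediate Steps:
(V(29*(-3)) + 10877) + 17789 = (29*(-3) + 10877) + 17789 = (-87 + 10877) + 17789 = 10790 + 17789 = 28579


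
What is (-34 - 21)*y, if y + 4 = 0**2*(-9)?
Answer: 220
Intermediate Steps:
y = -4 (y = -4 + 0**2*(-9) = -4 + 0*(-9) = -4 + 0 = -4)
(-34 - 21)*y = (-34 - 21)*(-4) = -55*(-4) = 220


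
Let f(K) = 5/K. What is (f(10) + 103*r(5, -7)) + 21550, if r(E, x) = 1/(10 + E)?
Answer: 646721/30 ≈ 21557.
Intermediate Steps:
(f(10) + 103*r(5, -7)) + 21550 = (5/10 + 103/(10 + 5)) + 21550 = (5*(⅒) + 103/15) + 21550 = (½ + 103*(1/15)) + 21550 = (½ + 103/15) + 21550 = 221/30 + 21550 = 646721/30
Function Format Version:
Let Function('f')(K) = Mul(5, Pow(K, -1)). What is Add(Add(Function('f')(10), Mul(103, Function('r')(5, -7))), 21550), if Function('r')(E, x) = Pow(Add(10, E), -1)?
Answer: Rational(646721, 30) ≈ 21557.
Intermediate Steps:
Add(Add(Function('f')(10), Mul(103, Function('r')(5, -7))), 21550) = Add(Add(Mul(5, Pow(10, -1)), Mul(103, Pow(Add(10, 5), -1))), 21550) = Add(Add(Mul(5, Rational(1, 10)), Mul(103, Pow(15, -1))), 21550) = Add(Add(Rational(1, 2), Mul(103, Rational(1, 15))), 21550) = Add(Add(Rational(1, 2), Rational(103, 15)), 21550) = Add(Rational(221, 30), 21550) = Rational(646721, 30)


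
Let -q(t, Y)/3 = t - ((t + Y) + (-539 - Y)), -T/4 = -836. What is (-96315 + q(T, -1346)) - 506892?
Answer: -604824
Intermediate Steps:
T = 3344 (T = -4*(-836) = 3344)
q(t, Y) = -1617 (q(t, Y) = -3*(t - ((t + Y) + (-539 - Y))) = -3*(t - ((Y + t) + (-539 - Y))) = -3*(t - (-539 + t)) = -3*(t + (539 - t)) = -3*539 = -1617)
(-96315 + q(T, -1346)) - 506892 = (-96315 - 1617) - 506892 = -97932 - 506892 = -604824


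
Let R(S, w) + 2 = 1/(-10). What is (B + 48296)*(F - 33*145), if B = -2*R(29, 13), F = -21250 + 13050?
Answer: -627178097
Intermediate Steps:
F = -8200
R(S, w) = -21/10 (R(S, w) = -2 + 1/(-10) = -2 - ⅒ = -21/10)
B = 21/5 (B = -2*(-21/10) = 21/5 ≈ 4.2000)
(B + 48296)*(F - 33*145) = (21/5 + 48296)*(-8200 - 33*145) = 241501*(-8200 - 4785)/5 = (241501/5)*(-12985) = -627178097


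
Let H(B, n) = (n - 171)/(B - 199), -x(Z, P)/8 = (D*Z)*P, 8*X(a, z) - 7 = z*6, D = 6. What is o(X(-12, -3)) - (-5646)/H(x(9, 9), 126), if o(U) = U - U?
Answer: 7691734/15 ≈ 5.1278e+5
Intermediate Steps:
X(a, z) = 7/8 + 3*z/4 (X(a, z) = 7/8 + (z*6)/8 = 7/8 + (6*z)/8 = 7/8 + 3*z/4)
x(Z, P) = -48*P*Z (x(Z, P) = -8*6*Z*P = -48*P*Z)
H(B, n) = (-171 + n)/(-199 + B)
o(U) = 0
o(X(-12, -3)) - (-5646)/H(x(9, 9), 126) = 0 - (-5646)/((-171 + 126)/(-199 - 48*9*9)) = 0 - (-5646)/(-45/(-199 - 3888)) = 0 - (-5646)/(-45/(-4087)) = 0 - (-5646)/((-1/4087*(-45))) = 0 - (-5646)/45/4087 = 0 - (-5646)*4087/45 = 0 - 1*(-7691734/15) = 0 + 7691734/15 = 7691734/15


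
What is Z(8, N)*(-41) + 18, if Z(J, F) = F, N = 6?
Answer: -228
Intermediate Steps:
Z(8, N)*(-41) + 18 = 6*(-41) + 18 = -246 + 18 = -228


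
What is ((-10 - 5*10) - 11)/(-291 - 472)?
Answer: 71/763 ≈ 0.093054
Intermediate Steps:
((-10 - 5*10) - 11)/(-291 - 472) = ((-10 - 50) - 11)/(-763) = (-60 - 11)*(-1/763) = -71*(-1/763) = 71/763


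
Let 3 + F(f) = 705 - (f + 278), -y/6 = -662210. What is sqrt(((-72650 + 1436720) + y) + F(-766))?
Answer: 22*sqrt(11030) ≈ 2310.5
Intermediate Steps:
y = 3973260 (y = -6*(-662210) = 3973260)
F(f) = 424 - f (F(f) = -3 + (705 - (f + 278)) = -3 + (705 - (278 + f)) = -3 + (705 + (-278 - f)) = -3 + (427 - f) = 424 - f)
sqrt(((-72650 + 1436720) + y) + F(-766)) = sqrt(((-72650 + 1436720) + 3973260) + (424 - 1*(-766))) = sqrt((1364070 + 3973260) + (424 + 766)) = sqrt(5337330 + 1190) = sqrt(5338520) = 22*sqrt(11030)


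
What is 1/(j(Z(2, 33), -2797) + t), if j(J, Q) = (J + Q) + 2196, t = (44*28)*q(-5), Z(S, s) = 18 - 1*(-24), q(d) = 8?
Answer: 1/9297 ≈ 0.00010756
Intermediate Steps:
Z(S, s) = 42 (Z(S, s) = 18 + 24 = 42)
t = 9856 (t = (44*28)*8 = 1232*8 = 9856)
j(J, Q) = 2196 + J + Q
1/(j(Z(2, 33), -2797) + t) = 1/((2196 + 42 - 2797) + 9856) = 1/(-559 + 9856) = 1/9297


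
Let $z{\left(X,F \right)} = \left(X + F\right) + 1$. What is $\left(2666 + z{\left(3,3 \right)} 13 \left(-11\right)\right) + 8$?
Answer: $1673$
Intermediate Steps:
$z{\left(X,F \right)} = 1 + F + X$ ($z{\left(X,F \right)} = \left(F + X\right) + 1 = 1 + F + X$)
$\left(2666 + z{\left(3,3 \right)} 13 \left(-11\right)\right) + 8 = \left(2666 + \left(1 + 3 + 3\right) 13 \left(-11\right)\right) + 8 = \left(2666 + 7 \cdot 13 \left(-11\right)\right) + 8 = \left(2666 + 91 \left(-11\right)\right) + 8 = \left(2666 - 1001\right) + 8 = 1665 + 8 = 1673$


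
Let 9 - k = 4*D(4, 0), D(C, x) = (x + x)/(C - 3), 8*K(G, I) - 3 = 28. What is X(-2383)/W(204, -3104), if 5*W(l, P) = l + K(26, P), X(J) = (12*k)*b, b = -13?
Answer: -56160/1663 ≈ -33.770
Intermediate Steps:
K(G, I) = 31/8 (K(G, I) = 3/8 + (1/8)*28 = 3/8 + 7/2 = 31/8)
D(C, x) = 2*x/(-3 + C) (D(C, x) = (2*x)/(-3 + C) = 2*x/(-3 + C))
k = 9 (k = 9 - 4*2*0/(-3 + 4) = 9 - 4*2*0/1 = 9 - 4*2*0*1 = 9 - 4*0 = 9 - 1*0 = 9 + 0 = 9)
X(J) = -1404 (X(J) = (12*9)*(-13) = 108*(-13) = -1404)
W(l, P) = 31/40 + l/5 (W(l, P) = (l + 31/8)/5 = (31/8 + l)/5 = 31/40 + l/5)
X(-2383)/W(204, -3104) = -1404/(31/40 + (1/5)*204) = -1404/(31/40 + 204/5) = -1404/1663/40 = -1404*40/1663 = -56160/1663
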